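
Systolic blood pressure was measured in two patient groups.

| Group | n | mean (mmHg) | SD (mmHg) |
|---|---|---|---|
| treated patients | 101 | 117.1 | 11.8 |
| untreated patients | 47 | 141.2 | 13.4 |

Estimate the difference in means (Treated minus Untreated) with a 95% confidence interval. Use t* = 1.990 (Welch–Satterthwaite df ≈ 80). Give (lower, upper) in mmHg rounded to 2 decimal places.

SE₁ = s₁/√n₁ = 11.8/√101 = 1.1741; SE₂ = 13.4/√47 = 1.9546.
Independent samples, unequal variances: SE_diff = √(SE₁² + SE₂²) = √(1.37851081 + 3.82046116) = 2.2801.
t* = 1.990, so margin of error = 1.990 × 2.2801 = 4.5374.
Difference in means = 117.1 − 141.2 = -24.1000.
-24.1000 ± 4.5374 → (-28.64, -19.56).

(-28.64, -19.56)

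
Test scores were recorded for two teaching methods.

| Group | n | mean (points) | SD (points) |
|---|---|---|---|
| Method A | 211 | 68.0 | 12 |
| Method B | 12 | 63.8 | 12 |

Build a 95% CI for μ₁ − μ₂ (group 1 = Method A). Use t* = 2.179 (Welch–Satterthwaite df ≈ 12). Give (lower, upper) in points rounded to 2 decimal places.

(-3.56, 11.96)

Standard errors of each mean: 12/√211 = 0.8261 and 12/√12 = 3.4641.
SE(x̄₁ − x̄₂) = √(0.8261² + 3.4641²) = 3.5612 for independent samples with unequal variances.
With t* = 2.179, the margin is 2.179 × 3.5612 = 7.7599.
x̄₁ − x̄₂ = 68.0 − 63.8 = 4.2000; the interval is 4.2000 ± 7.7599 = (-3.56, 11.96).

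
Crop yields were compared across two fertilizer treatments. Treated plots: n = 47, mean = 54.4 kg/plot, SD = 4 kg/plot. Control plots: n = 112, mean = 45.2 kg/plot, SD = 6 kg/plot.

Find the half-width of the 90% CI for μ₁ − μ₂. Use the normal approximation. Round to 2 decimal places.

1.34

Standard errors of each mean: 4/√47 = 0.5835 and 6/√112 = 0.5669.
SE(x̄₁ − x̄₂) = √(0.5835² + 0.5669²) = 0.8135 for independent samples with unequal variances.
With z* = 1.645, the margin is 1.645 × 0.8135 = 1.3382.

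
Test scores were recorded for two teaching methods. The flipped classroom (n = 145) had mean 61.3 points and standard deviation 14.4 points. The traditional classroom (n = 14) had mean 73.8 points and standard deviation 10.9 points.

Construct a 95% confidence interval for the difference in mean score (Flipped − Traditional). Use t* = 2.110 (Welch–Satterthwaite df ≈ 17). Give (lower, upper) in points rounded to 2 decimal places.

Standard errors of each mean: 14.4/√145 = 1.1959 and 10.9/√14 = 2.9131.
SE(x̄₁ − x̄₂) = √(1.1959² + 2.9131²) = 3.1490 for independent samples with unequal variances.
With t* = 2.110, the margin is 2.110 × 3.1490 = 6.6444.
x̄₁ − x̄₂ = 61.3 − 73.8 = -12.5000; the interval is -12.5000 ± 6.6444 = (-19.14, -5.86).

(-19.14, -5.86)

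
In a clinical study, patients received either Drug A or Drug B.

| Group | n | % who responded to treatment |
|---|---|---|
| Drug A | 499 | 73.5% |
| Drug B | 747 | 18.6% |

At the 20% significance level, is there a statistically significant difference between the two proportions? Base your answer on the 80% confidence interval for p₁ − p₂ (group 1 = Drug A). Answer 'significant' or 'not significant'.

significant

The two standard errors are √(0.7350×0.2650/499) = 0.01976 and √(0.1860×0.8140/747) = 0.01424.
Because the samples are independent, SE_diff = √(0.01976² + 0.01424²) = 0.02436.
Using z* = 1.282 for 80%, ME = 1.282 × 0.02436 = 0.03123.
p̂₁ − p̂₂ = 0.5490; interval 0.5490 ± 0.03123 gives (0.51777, 0.58023).
The interval (0.51777, 0.58023) does not contain 0, so the difference is significant.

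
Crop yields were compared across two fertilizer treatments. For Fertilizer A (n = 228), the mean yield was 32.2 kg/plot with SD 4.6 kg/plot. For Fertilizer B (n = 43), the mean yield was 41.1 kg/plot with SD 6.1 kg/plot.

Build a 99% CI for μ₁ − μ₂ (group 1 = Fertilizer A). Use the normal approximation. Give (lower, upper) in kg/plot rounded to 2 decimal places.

(-11.42, -6.38)

SE₁ = s₁/√n₁ = 4.6/√228 = 0.3046; SE₂ = 6.1/√43 = 0.9302.
Independent samples, unequal variances: SE_diff = √(SE₁² + SE₂²) = √(0.09278116 + 0.86527204) = 0.9788.
z* = 2.576, so margin of error = 2.576 × 0.9788 = 2.5214.
Difference in means = 32.2 − 41.1 = -8.9000.
-8.9000 ± 2.5214 → (-11.42, -6.38).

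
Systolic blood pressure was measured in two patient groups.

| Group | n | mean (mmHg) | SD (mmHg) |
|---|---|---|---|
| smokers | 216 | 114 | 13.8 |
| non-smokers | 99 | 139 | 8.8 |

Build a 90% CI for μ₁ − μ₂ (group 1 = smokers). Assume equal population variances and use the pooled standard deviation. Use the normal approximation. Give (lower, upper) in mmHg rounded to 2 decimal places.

s_p = √[((n₁−1)s₁² + (n₂−1)s₂²)/(n₁+n₂−2)] = √[(215·13.8² + 98·8.8²)/313] = 12.4523.
SE = 12.4523·√(1/216 + 1/99) = 1.5113.
With z* = 1.645, margin = 1.645 × 1.5113 = 2.4861.
x̄₁ − x̄₂ = 114 − 139 = -25.0000; interval -25.0000 ± 2.4861 = (-27.49, -22.51).

(-27.49, -22.51)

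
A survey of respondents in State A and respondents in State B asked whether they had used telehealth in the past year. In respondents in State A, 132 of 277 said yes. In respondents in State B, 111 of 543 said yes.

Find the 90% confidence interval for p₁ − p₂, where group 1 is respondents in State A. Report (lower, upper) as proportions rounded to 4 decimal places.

(0.2151, 0.3291)

p̂₁ = 132/277 = 0.4765 and p̂₂ = 111/543 = 0.2044.
SE₁ = √(p̂₁(1−p̂₁)/n₁) = √(0.4765·0.5235/277) = 0.03001; SE₂ = √(0.2044·0.7956/543) = 0.01731.
Independent samples: SE of the difference = √(SE₁² + SE₂²) = √(0.0009006001 + 0.0002996361) = 0.03464.
z* for 90% confidence is 1.645, so the margin of error is 1.645 × 0.03464 = 0.05698.
Point estimate p̂₁ − p̂₂ = 0.4765 − 0.2044 = 0.2721.
0.2721 ± 0.05698 → (0.2151, 0.3291).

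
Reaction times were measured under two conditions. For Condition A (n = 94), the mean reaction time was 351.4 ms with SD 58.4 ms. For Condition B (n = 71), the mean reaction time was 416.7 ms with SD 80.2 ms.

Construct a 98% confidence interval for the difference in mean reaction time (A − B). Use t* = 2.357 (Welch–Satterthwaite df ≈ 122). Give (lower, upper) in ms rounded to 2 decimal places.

SE₁ = s₁/√n₁ = 58.4/√94 = 6.0235; SE₂ = 80.2/√71 = 9.5180.
Independent samples, unequal variances: SE_diff = √(SE₁² + SE₂²) = √(36.28255225 + 90.592324) = 11.2639.
t* = 2.357, so margin of error = 2.357 × 11.2639 = 26.5490.
Difference in means = 351.4 − 416.7 = -65.3000.
-65.3000 ± 26.5490 → (-91.85, -38.75).

(-91.85, -38.75)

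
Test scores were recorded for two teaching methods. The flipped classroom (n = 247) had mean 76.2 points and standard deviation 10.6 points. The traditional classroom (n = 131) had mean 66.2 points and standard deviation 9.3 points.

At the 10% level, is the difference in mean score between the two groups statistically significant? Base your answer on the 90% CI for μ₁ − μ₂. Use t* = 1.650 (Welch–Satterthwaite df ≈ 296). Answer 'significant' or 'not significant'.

significant

SE₁ = s₁/√n₁ = 10.6/√247 = 0.6745; SE₂ = 9.3/√131 = 0.8125.
Independent samples, unequal variances: SE_diff = √(SE₁² + SE₂²) = √(0.45495025 + 0.66015625) = 1.0560.
t* = 1.650, so margin of error = 1.650 × 1.0560 = 1.7424.
Difference in means = 76.2 − 66.2 = 10.0000.
10.0000 ± 1.7424 → (8.2576, 11.7424).
The interval (8.2576, 11.7424) does not contain 0, so the difference is significant.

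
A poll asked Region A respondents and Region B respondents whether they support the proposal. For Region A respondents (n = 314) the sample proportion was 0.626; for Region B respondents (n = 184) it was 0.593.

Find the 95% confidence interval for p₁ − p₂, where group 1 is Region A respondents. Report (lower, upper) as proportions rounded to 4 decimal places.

(-0.0559, 0.1219)

Each SE is √(p̂(1−p̂)/n): √(0.6260·0.3740/314) = 0.02731 and √(0.5930·0.4070/184) = 0.03622.
SE(p̂₁ − p̂₂) = √(SE₁² + SE₂²) = √(0.0007458361 + 0.0013118884) = 0.04536, since the two samples are independent.
At 95% confidence z* = 1.960; margin = 1.960 × 0.04536 = 0.08891.
The difference is 0.6260 − 0.5930 = 0.0330, so the interval is 0.0330 ± 0.08891 = (-0.0559, 0.1219).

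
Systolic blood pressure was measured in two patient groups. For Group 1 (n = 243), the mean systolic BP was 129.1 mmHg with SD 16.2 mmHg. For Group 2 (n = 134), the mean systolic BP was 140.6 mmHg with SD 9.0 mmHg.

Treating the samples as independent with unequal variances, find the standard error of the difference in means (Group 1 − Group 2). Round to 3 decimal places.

Per-group SEs: s₁/√n₁ = 16.2/√243 = 1.0392, s₂/√n₂ = 9.0/√134 = 0.7775.
Unpooled SE of the difference: √(1.07993664 + 0.60450625) = 1.2979.

1.298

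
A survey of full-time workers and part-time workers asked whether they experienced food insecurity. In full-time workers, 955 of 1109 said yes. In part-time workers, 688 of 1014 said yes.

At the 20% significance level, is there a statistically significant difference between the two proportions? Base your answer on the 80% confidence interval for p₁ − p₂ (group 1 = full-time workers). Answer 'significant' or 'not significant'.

significant

First, p̂₁ = 955/1109 = 0.8611; p̂₂ = 688/1014 = 0.6785.
The two standard errors are √(0.8611×0.1389/1109) = 0.01039 and √(0.6785×0.3215/1014) = 0.01467.
Because the samples are independent, SE_diff = √(0.01039² + 0.01467²) = 0.01798.
Using z* = 1.282 for 80%, ME = 1.282 × 0.01798 = 0.02305.
p̂₁ − p̂₂ = 0.1826; interval 0.1826 ± 0.02305 gives (0.15955, 0.20565).
The interval (0.15955, 0.20565) does not contain 0, so the difference is significant.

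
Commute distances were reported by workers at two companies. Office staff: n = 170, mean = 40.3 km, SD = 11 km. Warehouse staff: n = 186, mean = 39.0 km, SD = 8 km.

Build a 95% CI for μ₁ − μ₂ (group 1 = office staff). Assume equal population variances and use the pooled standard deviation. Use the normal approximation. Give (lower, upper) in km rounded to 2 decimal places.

(-0.69, 3.29)

Pooled variance s_p² = [169·11² + 185·8²] / (170+186−2) = 91.2119, so s_p = 9.5505.
SE_diff = s_p·√(1/n₁ + 1/n₂) = 9.5505·√(1/170 + 1/186) = 1.0134.
z* = 1.960; margin = 1.960 × 1.0134 = 1.9863.
Difference = 40.3 − 39.0 = 1.3000.
1.3000 ± 1.9863 → (-0.69, 3.29).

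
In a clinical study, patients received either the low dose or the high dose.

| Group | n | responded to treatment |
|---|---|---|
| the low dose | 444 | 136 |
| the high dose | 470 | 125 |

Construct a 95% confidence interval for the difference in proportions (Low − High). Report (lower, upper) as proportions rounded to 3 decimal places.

(-0.018, 0.099)

Sample proportions: 136/444 = 0.3063, 125/470 = 0.2660.
Each SE is √(p̂(1−p̂)/n): √(0.3063·0.6937/444) = 0.02188 and √(0.2660·0.7340/470) = 0.02038.
SE(p̂₁ − p̂₂) = √(SE₁² + SE₂²) = √(0.0004787344 + 0.0004153444) = 0.02990, since the two samples are independent.
At 95% confidence z* = 1.960; margin = 1.960 × 0.02990 = 0.05860.
The difference is 0.3063 − 0.2660 = 0.0403, so the interval is 0.0403 ± 0.05860 = (-0.018, 0.099).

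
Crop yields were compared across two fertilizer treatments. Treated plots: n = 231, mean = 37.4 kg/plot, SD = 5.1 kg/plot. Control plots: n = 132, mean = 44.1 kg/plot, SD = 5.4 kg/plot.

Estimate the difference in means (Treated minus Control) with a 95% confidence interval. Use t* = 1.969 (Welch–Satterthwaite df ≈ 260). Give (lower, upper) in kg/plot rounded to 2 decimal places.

Standard errors of each mean: 5.1/√231 = 0.3356 and 5.4/√132 = 0.4700.
SE(x̄₁ − x̄₂) = √(0.3356² + 0.4700²) = 0.5775 for independent samples with unequal variances.
With t* = 1.969, the margin is 1.969 × 0.5775 = 1.1371.
x̄₁ − x̄₂ = 37.4 − 44.1 = -6.7000; the interval is -6.7000 ± 1.1371 = (-7.84, -5.56).

(-7.84, -5.56)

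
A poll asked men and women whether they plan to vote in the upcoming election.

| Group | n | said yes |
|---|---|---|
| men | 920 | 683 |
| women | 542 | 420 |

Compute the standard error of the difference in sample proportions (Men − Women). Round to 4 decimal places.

0.0230

p̂₁ = 683/920 = 0.7424 and p̂₂ = 420/542 = 0.7749.
SE₁ = √(p̂₁(1−p̂₁)/n₁) = √(0.7424·0.2576/920) = 0.01442; SE₂ = √(0.7749·0.2251/542) = 0.01794.
Independent samples: SE of the difference = √(SE₁² + SE₂²) = √(0.0002079364 + 0.0003218436) = 0.02302.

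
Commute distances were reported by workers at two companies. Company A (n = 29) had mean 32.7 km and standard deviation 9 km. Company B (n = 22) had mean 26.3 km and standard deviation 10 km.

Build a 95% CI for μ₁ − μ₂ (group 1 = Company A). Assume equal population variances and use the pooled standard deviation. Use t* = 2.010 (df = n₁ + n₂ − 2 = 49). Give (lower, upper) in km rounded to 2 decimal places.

(1.03, 11.77)

s_p = √[((n₁−1)s₁² + (n₂−1)s₂²)/(n₁+n₂−2)] = √[(28·9² + 21·10²)/49] = 9.4415.
SE = 9.4415·√(1/29 + 1/22) = 2.6694.
With t* = 2.010, margin = 2.010 × 2.6694 = 5.3655.
x̄₁ − x̄₂ = 32.7 − 26.3 = 6.4000; interval 6.4000 ± 5.3655 = (1.03, 11.77).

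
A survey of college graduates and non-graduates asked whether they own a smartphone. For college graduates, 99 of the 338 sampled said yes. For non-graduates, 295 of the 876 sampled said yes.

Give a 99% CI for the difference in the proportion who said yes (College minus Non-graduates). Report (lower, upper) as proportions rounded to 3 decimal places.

p̂₁ = 99/338 = 0.2929 and p̂₂ = 295/876 = 0.3368.
SE₁ = √(p̂₁(1−p̂₁)/n₁) = √(0.2929·0.7071/338) = 0.02475; SE₂ = √(0.3368·0.6632/876) = 0.01597.
Independent samples: SE of the difference = √(SE₁² + SE₂²) = √(0.0006125625 + 0.0002550409) = 0.02946.
z* for 99% confidence is 2.576, so the margin of error is 2.576 × 0.02946 = 0.07589.
Point estimate p̂₁ − p̂₂ = 0.2929 − 0.3368 = -0.0439.
-0.0439 ± 0.07589 → (-0.120, 0.032).

(-0.120, 0.032)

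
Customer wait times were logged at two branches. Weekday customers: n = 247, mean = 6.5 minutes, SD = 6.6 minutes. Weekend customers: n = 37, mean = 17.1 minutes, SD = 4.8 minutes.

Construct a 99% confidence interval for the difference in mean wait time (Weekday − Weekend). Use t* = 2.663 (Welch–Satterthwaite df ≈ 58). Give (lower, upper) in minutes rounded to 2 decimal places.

Per-group SEs: s₁/√n₁ = 6.6/√247 = 0.4199, s₂/√n₂ = 4.8/√37 = 0.7891.
Unpooled SE of the difference: √(0.17631601 + 0.62267881) = 0.8939.
Margin of error = t* · SE = 2.663 × 0.8939 = 2.3805.
x̄₁ − x̄₂ = 6.5 − 17.1 = -10.6000.
CI: -10.6000 ± 2.3805 = (-12.98, -8.22).

(-12.98, -8.22)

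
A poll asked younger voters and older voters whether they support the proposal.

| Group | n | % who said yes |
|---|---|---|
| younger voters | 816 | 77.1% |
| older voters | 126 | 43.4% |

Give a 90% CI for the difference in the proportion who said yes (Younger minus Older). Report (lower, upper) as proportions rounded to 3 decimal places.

(0.260, 0.414)

SE₁ = √(p̂₁(1−p̂₁)/n₁) = √(0.7710·0.2290/816) = 0.01471; SE₂ = √(0.4340·0.5660/126) = 0.04415.
Independent samples: SE of the difference = √(SE₁² + SE₂²) = √(0.0002163841 + 0.0019492225) = 0.04654.
z* for 90% confidence is 1.645, so the margin of error is 1.645 × 0.04654 = 0.07656.
Point estimate p̂₁ − p̂₂ = 0.7710 − 0.4340 = 0.3370.
0.3370 ± 0.07656 → (0.260, 0.414).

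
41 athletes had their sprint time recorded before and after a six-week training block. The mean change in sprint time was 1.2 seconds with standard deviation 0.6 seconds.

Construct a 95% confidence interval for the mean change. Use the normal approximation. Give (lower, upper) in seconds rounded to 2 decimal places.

(1.02, 1.38)

This is a matched-pairs design, so SE = s_d/√n = 0.6/√41 = 0.0937.
Margin = 1.960 × 0.0937 = 0.1837; the interval is 1.2 ± 0.1837 = (1.02, 1.38).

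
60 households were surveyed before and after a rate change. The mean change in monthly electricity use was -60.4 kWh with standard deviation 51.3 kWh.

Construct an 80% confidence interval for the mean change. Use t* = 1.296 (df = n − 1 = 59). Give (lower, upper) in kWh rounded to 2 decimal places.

Paired design: SE = s_d/√n = 51.3/√60 = 6.6228.
t* = 1.296; margin of error = 1.296 × 6.6228 = 8.5831.
-60.4 ± 8.5831 → (-68.98, -51.82).

(-68.98, -51.82)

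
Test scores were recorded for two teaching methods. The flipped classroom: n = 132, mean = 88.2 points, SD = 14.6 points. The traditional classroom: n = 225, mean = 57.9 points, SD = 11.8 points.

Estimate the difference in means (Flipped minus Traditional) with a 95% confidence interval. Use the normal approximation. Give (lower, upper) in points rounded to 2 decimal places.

(27.37, 33.23)

SE₁ = s₁/√n₁ = 14.6/√132 = 1.2708; SE₂ = 11.8/√225 = 0.7867.
Independent samples, unequal variances: SE_diff = √(SE₁² + SE₂²) = √(1.61493264 + 0.61889689) = 1.4946.
z* = 1.960, so margin of error = 1.960 × 1.4946 = 2.9294.
Difference in means = 88.2 − 57.9 = 30.3000.
30.3000 ± 2.9294 → (27.37, 33.23).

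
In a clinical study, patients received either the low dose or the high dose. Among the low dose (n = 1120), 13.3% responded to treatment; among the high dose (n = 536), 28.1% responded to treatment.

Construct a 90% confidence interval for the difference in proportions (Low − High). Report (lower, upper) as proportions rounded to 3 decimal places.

(-0.184, -0.112)

SE₁ = √(p̂₁(1−p̂₁)/n₁) = √(0.1330·0.8670/1120) = 0.01015; SE₂ = √(0.2810·0.7190/536) = 0.01941.
Independent samples: SE of the difference = √(SE₁² + SE₂²) = √(0.0001030225 + 0.0003767481) = 0.02190.
z* for 90% confidence is 1.645, so the margin of error is 1.645 × 0.02190 = 0.03603.
Point estimate p̂₁ − p̂₂ = 0.1330 − 0.2810 = -0.1480.
-0.1480 ± 0.03603 → (-0.184, -0.112).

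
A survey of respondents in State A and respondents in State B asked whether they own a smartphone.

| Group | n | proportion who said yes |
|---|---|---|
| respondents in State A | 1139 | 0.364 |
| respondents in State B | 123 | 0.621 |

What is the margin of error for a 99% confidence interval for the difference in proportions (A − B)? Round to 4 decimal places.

0.1185

SE₁ = √(p̂₁(1−p̂₁)/n₁) = √(0.3640·0.6360/1139) = 0.01426; SE₂ = √(0.6210·0.3790/123) = 0.04374.
Independent samples: SE of the difference = √(SE₁² + SE₂²) = √(0.0002033476 + 0.0019131876) = 0.04601.
z* for 99% confidence is 2.576, so the margin of error is 2.576 × 0.04601 = 0.11852.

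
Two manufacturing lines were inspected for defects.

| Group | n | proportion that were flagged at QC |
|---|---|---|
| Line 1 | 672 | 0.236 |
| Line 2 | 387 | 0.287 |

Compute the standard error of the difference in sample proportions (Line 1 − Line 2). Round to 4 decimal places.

Each SE is √(p̂(1−p̂)/n): √(0.2360·0.7640/672) = 0.01638 and √(0.2870·0.7130/387) = 0.02299.
SE(p̂₁ − p̂₂) = √(SE₁² + SE₂²) = √(0.0002683044 + 0.0005285401) = 0.02823, since the two samples are independent.

0.0282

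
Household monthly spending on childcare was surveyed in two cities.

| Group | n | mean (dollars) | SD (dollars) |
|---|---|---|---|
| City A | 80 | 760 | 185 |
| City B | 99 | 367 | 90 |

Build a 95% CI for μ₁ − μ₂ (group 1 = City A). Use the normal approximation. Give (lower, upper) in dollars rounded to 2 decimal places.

Standard errors of each mean: 185/√80 = 20.6836 and 90/√99 = 9.0453.
SE(x̄₁ − x̄₂) = √(20.6836² + 9.0453²) = 22.5750 for independent samples with unequal variances.
With z* = 1.960, the margin is 1.960 × 22.5750 = 44.2470.
x̄₁ − x̄₂ = 760 − 367 = 393.0000; the interval is 393.0000 ± 44.2470 = (348.75, 437.25).

(348.75, 437.25)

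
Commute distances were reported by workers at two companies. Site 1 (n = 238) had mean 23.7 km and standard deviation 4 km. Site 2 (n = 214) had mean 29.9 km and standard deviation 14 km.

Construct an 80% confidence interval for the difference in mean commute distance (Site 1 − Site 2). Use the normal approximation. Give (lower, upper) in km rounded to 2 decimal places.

Standard errors of each mean: 4/√238 = 0.2593 and 14/√214 = 0.9570.
SE(x̄₁ − x̄₂) = √(0.2593² + 0.9570²) = 0.9915 for independent samples with unequal variances.
With z* = 1.282, the margin is 1.282 × 0.9915 = 1.2711.
x̄₁ − x̄₂ = 23.7 − 29.9 = -6.2000; the interval is -6.2000 ± 1.2711 = (-7.47, -4.93).

(-7.47, -4.93)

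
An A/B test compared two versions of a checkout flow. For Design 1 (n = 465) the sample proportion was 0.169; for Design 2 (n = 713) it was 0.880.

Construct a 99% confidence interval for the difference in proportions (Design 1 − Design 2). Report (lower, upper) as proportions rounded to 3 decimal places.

SE₁ = √(p̂₁(1−p̂₁)/n₁) = √(0.1690·0.8310/465) = 0.01738; SE₂ = √(0.8800·0.1200/713) = 0.01217.
Independent samples: SE of the difference = √(SE₁² + SE₂²) = √(0.0003020644 + 0.0001481089) = 0.02122.
z* for 99% confidence is 2.576, so the margin of error is 2.576 × 0.02122 = 0.05466.
Point estimate p̂₁ − p̂₂ = 0.1690 − 0.8800 = -0.7110.
-0.7110 ± 0.05466 → (-0.766, -0.656).

(-0.766, -0.656)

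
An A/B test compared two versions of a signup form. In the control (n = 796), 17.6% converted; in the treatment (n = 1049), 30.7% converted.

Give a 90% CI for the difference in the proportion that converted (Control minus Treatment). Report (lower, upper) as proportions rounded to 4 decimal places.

(-0.1633, -0.0987)

Each SE is √(p̂(1−p̂)/n): √(0.1760·0.8240/796) = 0.01350 and √(0.3070·0.6930/1049) = 0.01424.
SE(p̂₁ − p̂₂) = √(SE₁² + SE₂²) = √(0.00018225 + 0.0002027776) = 0.01962, since the two samples are independent.
At 90% confidence z* = 1.645; margin = 1.645 × 0.01962 = 0.03227.
The difference is 0.1760 − 0.3070 = -0.1310, so the interval is -0.1310 ± 0.03227 = (-0.1633, -0.0987).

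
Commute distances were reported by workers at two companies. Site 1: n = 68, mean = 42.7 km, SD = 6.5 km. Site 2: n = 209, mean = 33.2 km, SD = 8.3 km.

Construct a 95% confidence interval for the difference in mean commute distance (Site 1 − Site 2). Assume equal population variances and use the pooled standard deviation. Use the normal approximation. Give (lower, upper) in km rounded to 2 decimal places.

s_p = √[((n₁−1)s₁² + (n₂−1)s₂²)/(n₁+n₂−2)] = √[(67·6.5² + 208·8.3²)/275] = 7.8993.
SE = 7.8993·√(1/68 + 1/209) = 1.1028.
With z* = 1.960, margin = 1.960 × 1.1028 = 2.1615.
x̄₁ − x̄₂ = 42.7 − 33.2 = 9.5000; interval 9.5000 ± 2.1615 = (7.34, 11.66).

(7.34, 11.66)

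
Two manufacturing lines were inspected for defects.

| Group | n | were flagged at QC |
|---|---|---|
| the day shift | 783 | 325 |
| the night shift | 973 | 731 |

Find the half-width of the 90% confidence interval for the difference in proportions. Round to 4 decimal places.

First, p̂₁ = 325/783 = 0.4151; p̂₂ = 731/973 = 0.7513.
The two standard errors are √(0.4151×0.5849/783) = 0.01761 and √(0.7513×0.2487/973) = 0.01386.
Because the samples are independent, SE_diff = √(0.01761² + 0.01386²) = 0.02241.
Using z* = 1.645 for 90%, ME = 1.645 × 0.02241 = 0.03686.

0.0369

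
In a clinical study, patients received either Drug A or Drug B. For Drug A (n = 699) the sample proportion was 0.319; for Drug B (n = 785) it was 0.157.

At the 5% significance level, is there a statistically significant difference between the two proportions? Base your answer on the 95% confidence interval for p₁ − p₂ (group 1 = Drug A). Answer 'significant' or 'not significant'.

significant

The two standard errors are √(0.3190×0.6810/699) = 0.01763 and √(0.1570×0.8430/785) = 0.01298.
Because the samples are independent, SE_diff = √(0.01763² + 0.01298²) = 0.02189.
Using z* = 1.960 for 95%, ME = 1.960 × 0.02189 = 0.04290.
p̂₁ − p̂₂ = 0.1620; interval 0.1620 ± 0.04290 gives (0.11910, 0.20490).
The interval (0.11910, 0.20490) does not contain 0, so the difference is significant.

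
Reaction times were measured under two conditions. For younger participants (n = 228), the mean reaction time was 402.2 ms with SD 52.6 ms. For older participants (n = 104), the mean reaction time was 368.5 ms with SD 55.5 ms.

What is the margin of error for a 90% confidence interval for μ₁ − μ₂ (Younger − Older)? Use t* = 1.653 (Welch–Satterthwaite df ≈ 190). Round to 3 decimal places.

10.681

Per-group SEs: s₁/√n₁ = 52.6/√228 = 3.4835, s₂/√n₂ = 55.5/√104 = 5.4422.
Unpooled SE of the difference: √(12.13477225 + 29.61754084) = 6.4616.
Margin of error = t* · SE = 1.653 × 6.4616 = 10.6810.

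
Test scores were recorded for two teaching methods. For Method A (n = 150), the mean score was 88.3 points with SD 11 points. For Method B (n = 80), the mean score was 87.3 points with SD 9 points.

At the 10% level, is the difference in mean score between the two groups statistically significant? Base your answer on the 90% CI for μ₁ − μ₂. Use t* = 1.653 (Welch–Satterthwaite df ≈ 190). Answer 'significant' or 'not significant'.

Per-group SEs: s₁/√n₁ = 11/√150 = 0.8981, s₂/√n₂ = 9/√80 = 1.0062.
Unpooled SE of the difference: √(0.80658361 + 1.01243844) = 1.3487.
Margin of error = t* · SE = 1.653 × 1.3487 = 2.2294.
x̄₁ − x̄₂ = 88.3 − 87.3 = 1.0000.
CI: 1.0000 ± 2.2294 = (-1.2294, 3.2294).
The interval (-1.2294, 3.2294) contains 0, so the difference is not significant.

not significant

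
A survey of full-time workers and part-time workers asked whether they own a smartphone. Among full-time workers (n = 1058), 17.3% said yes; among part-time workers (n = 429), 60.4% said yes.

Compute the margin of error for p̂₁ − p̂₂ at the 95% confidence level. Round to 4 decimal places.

The two standard errors are √(0.1730×0.8270/1058) = 0.01163 and √(0.6040×0.3960/429) = 0.02361.
Because the samples are independent, SE_diff = √(0.01163² + 0.02361²) = 0.02632.
Using z* = 1.960 for 95%, ME = 1.960 × 0.02632 = 0.05159.

0.0516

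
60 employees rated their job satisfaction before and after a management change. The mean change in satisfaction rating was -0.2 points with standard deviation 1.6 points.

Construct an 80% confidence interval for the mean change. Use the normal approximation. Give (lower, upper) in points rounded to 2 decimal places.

(-0.46, 0.06)

This is a matched-pairs design, so SE = s_d/√n = 1.6/√60 = 0.2066.
Margin = 1.282 × 0.2066 = 0.2649; the interval is -0.2 ± 0.2649 = (-0.46, 0.06).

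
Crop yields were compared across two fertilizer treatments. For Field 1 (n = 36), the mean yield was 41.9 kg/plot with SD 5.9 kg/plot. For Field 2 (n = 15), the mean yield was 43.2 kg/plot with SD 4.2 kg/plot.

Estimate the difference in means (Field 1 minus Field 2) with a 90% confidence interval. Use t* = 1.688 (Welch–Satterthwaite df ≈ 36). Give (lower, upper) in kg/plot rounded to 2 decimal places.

(-3.77, 1.17)

Per-group SEs: s₁/√n₁ = 5.9/√36 = 0.9833, s₂/√n₂ = 4.2/√15 = 1.0844.
Unpooled SE of the difference: √(0.96687889 + 1.17592336) = 1.4638.
Margin of error = t* · SE = 1.688 × 1.4638 = 2.4709.
x̄₁ − x̄₂ = 41.9 − 43.2 = -1.3000.
CI: -1.3000 ± 2.4709 = (-3.77, 1.17).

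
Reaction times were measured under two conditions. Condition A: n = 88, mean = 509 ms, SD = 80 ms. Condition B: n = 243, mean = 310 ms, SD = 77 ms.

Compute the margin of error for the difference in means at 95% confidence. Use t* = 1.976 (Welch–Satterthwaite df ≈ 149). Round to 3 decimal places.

Standard errors of each mean: 80/√88 = 8.5280 and 77/√243 = 4.9396.
SE(x̄₁ − x̄₂) = √(8.5280² + 4.9396²) = 9.8553 for independent samples with unequal variances.
With t* = 1.976, the margin is 1.976 × 9.8553 = 19.4741.

19.474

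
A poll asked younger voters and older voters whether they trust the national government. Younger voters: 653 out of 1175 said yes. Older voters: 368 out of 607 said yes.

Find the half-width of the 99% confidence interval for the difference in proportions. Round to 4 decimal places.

0.0633

First, p̂₁ = 653/1175 = 0.5557; p̂₂ = 368/607 = 0.6063.
The two standard errors are √(0.5557×0.4443/1175) = 0.01450 and √(0.6063×0.3937/607) = 0.01983.
Because the samples are independent, SE_diff = √(0.01450² + 0.01983²) = 0.02457.
Using z* = 2.576 for 99%, ME = 2.576 × 0.02457 = 0.06329.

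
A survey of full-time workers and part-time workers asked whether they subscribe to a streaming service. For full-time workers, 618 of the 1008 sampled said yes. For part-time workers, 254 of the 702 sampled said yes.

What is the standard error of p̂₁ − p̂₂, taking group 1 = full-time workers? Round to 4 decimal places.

0.0238

First, p̂₁ = 618/1008 = 0.6131; p̂₂ = 254/702 = 0.3618.
The two standard errors are √(0.6131×0.3869/1008) = 0.01534 and √(0.3618×0.6382/702) = 0.01814.
Because the samples are independent, SE_diff = √(0.01534² + 0.01814²) = 0.02376.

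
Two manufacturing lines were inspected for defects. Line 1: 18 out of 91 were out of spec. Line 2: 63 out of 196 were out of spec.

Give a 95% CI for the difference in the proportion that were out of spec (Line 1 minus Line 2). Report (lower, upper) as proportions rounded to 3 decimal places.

Sample proportions: 18/91 = 0.1978, 63/196 = 0.3214.
Each SE is √(p̂(1−p̂)/n): √(0.1978·0.8022/91) = 0.04176 and √(0.3214·0.6786/196) = 0.03336.
SE(p̂₁ − p̂₂) = √(SE₁² + SE₂²) = √(0.0017438976 + 0.0011128896) = 0.05345, since the two samples are independent.
At 95% confidence z* = 1.960; margin = 1.960 × 0.05345 = 0.10476.
The difference is 0.1978 − 0.3214 = -0.1236, so the interval is -0.1236 ± 0.10476 = (-0.228, -0.019).

(-0.228, -0.019)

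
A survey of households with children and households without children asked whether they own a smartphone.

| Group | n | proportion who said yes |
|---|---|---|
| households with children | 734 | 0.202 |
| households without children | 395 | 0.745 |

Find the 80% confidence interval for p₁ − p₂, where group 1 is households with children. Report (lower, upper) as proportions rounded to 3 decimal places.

(-0.577, -0.509)

The two standard errors are √(0.2020×0.7980/734) = 0.01482 and √(0.7450×0.2550/395) = 0.02193.
Because the samples are independent, SE_diff = √(0.01482² + 0.02193²) = 0.02647.
Using z* = 1.282 for 80%, ME = 1.282 × 0.02647 = 0.03393.
p̂₁ − p̂₂ = -0.5430; interval -0.5430 ± 0.03393 gives (-0.577, -0.509).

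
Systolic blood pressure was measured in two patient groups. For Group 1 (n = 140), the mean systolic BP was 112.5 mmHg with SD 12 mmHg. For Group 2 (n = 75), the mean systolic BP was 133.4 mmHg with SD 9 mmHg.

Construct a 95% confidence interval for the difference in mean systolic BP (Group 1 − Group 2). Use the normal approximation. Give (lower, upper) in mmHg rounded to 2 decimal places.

(-23.75, -18.05)

Per-group SEs: s₁/√n₁ = 12/√140 = 1.0142, s₂/√n₂ = 9/√75 = 1.0392.
Unpooled SE of the difference: √(1.02860164 + 1.07993664) = 1.4521.
Margin of error = z* · SE = 1.960 × 1.4521 = 2.8461.
x̄₁ − x̄₂ = 112.5 − 133.4 = -20.9000.
CI: -20.9000 ± 2.8461 = (-23.75, -18.05).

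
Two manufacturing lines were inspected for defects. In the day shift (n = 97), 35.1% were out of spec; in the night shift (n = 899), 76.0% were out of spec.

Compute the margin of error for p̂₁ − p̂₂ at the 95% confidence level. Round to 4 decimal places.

SE₁ = √(p̂₁(1−p̂₁)/n₁) = √(0.3510·0.6490/97) = 0.04846; SE₂ = √(0.7600·0.2400/899) = 0.01424.
Independent samples: SE of the difference = √(SE₁² + SE₂²) = √(0.0023483716 + 0.0002027776) = 0.05051.
z* for 95% confidence is 1.960, so the margin of error is 1.960 × 0.05051 = 0.09900.

0.0990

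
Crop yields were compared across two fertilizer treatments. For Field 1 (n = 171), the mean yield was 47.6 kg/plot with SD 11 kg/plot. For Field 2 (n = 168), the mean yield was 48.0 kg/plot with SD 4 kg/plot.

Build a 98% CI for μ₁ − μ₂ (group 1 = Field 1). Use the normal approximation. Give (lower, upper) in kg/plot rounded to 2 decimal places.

Per-group SEs: s₁/√n₁ = 11/√171 = 0.8412, s₂/√n₂ = 4/√168 = 0.3086.
Unpooled SE of the difference: √(0.70761744 + 0.09523396) = 0.8960.
Margin of error = z* · SE = 2.326 × 0.8960 = 2.0841.
x̄₁ − x̄₂ = 47.6 − 48.0 = -0.4000.
CI: -0.4000 ± 2.0841 = (-2.48, 1.68).

(-2.48, 1.68)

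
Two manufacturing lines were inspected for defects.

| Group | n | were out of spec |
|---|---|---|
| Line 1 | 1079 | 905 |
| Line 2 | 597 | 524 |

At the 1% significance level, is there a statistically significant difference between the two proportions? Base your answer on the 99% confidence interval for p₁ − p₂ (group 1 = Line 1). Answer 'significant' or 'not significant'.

Sample proportions: 905/1079 = 0.8387, 524/597 = 0.8777.
Each SE is √(p̂(1−p̂)/n): √(0.8387·0.1613/1079) = 0.01120 and √(0.8777·0.1223/597) = 0.01341.
SE(p̂₁ − p̂₂) = √(SE₁² + SE₂²) = √(0.00012544 + 0.0001798281) = 0.01747, since the two samples are independent.
At 99% confidence z* = 2.576; margin = 2.576 × 0.01747 = 0.04500.
The difference is 0.8387 − 0.8777 = -0.0390, so the interval is -0.0390 ± 0.04500 = (-0.08400, 0.00600).
The interval (-0.08400, 0.00600) contains 0, so the difference is not significant.

not significant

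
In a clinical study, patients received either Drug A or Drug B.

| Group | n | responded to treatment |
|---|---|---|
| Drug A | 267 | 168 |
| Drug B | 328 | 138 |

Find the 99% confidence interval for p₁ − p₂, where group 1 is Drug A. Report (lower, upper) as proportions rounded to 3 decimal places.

(0.105, 0.312)

Sample proportions: 168/267 = 0.6292, 138/328 = 0.4207.
Each SE is √(p̂(1−p̂)/n): √(0.6292·0.3708/267) = 0.02956 and √(0.4207·0.5793/328) = 0.02726.
SE(p̂₁ − p̂₂) = √(SE₁² + SE₂²) = √(0.0008737936 + 0.0007431076) = 0.04021, since the two samples are independent.
At 99% confidence z* = 2.576; margin = 2.576 × 0.04021 = 0.10358.
The difference is 0.6292 − 0.4207 = 0.2085, so the interval is 0.2085 ± 0.10358 = (0.105, 0.312).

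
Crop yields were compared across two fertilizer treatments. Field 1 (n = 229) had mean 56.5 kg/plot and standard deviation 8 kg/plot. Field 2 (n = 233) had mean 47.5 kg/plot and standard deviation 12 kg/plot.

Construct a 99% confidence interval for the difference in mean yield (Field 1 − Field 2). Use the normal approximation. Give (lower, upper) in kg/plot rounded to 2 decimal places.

(6.56, 11.44)

Per-group SEs: s₁/√n₁ = 8/√229 = 0.5287, s₂/√n₂ = 12/√233 = 0.7861.
Unpooled SE of the difference: √(0.27952369 + 0.61795321) = 0.9474.
Margin of error = z* · SE = 2.576 × 0.9474 = 2.4405.
x̄₁ − x̄₂ = 56.5 − 47.5 = 9.0000.
CI: 9.0000 ± 2.4405 = (6.56, 11.44).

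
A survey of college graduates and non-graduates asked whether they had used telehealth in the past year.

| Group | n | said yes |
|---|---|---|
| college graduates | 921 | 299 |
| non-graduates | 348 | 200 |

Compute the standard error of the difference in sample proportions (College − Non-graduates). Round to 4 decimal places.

0.0307

Sample proportions: 299/921 = 0.3246, 200/348 = 0.5747.
Each SE is √(p̂(1−p̂)/n): √(0.3246·0.6754/921) = 0.01543 and √(0.5747·0.4253/348) = 0.02650.
SE(p̂₁ − p̂₂) = √(SE₁² + SE₂²) = √(0.0002380849 + 0.00070225) = 0.03066, since the two samples are independent.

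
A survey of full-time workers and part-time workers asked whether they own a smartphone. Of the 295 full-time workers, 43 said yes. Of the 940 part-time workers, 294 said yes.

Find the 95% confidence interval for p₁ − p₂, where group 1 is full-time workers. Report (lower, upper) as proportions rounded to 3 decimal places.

First, p̂₁ = 43/295 = 0.1458; p̂₂ = 294/940 = 0.3128.
The two standard errors are √(0.1458×0.8542/295) = 0.02055 and √(0.3128×0.6872/940) = 0.01512.
Because the samples are independent, SE_diff = √(0.02055² + 0.01512²) = 0.02551.
Using z* = 1.960 for 95%, ME = 1.960 × 0.02551 = 0.05000.
p̂₁ − p̂₂ = -0.1670; interval -0.1670 ± 0.05000 gives (-0.217, -0.117).

(-0.217, -0.117)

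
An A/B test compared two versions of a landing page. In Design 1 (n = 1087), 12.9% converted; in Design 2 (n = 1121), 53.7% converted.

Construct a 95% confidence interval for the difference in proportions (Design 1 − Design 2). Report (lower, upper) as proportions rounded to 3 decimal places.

(-0.443, -0.373)

SE₁ = √(p̂₁(1−p̂₁)/n₁) = √(0.1290·0.8710/1087) = 0.01017; SE₂ = √(0.5370·0.4630/1121) = 0.01489.
Independent samples: SE of the difference = √(SE₁² + SE₂²) = √(0.0001034289 + 0.0002217121) = 0.01803.
z* for 95% confidence is 1.960, so the margin of error is 1.960 × 0.01803 = 0.03534.
Point estimate p̂₁ − p̂₂ = 0.1290 − 0.5370 = -0.4080.
-0.4080 ± 0.03534 → (-0.443, -0.373).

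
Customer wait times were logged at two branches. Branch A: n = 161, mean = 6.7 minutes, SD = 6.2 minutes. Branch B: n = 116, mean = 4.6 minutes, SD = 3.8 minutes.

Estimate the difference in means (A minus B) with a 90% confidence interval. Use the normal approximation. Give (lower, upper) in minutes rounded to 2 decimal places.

Standard errors of each mean: 6.2/√161 = 0.4886 and 3.8/√116 = 0.3528.
SE(x̄₁ − x̄₂) = √(0.4886² + 0.3528²) = 0.6027 for independent samples with unequal variances.
With z* = 1.645, the margin is 1.645 × 0.6027 = 0.9914.
x̄₁ − x̄₂ = 6.7 − 4.6 = 2.1000; the interval is 2.1000 ± 0.9914 = (1.11, 3.09).

(1.11, 3.09)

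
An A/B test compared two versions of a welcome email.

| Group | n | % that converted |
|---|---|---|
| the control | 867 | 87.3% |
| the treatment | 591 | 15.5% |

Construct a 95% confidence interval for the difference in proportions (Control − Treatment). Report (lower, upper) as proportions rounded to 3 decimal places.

(0.681, 0.755)

Each SE is √(p̂(1−p̂)/n): √(0.8730·0.1270/867) = 0.01131 and √(0.1550·0.8450/591) = 0.01489.
SE(p̂₁ − p̂₂) = √(SE₁² + SE₂²) = √(0.0001279161 + 0.0002217121) = 0.01870, since the two samples are independent.
At 95% confidence z* = 1.960; margin = 1.960 × 0.01870 = 0.03665.
The difference is 0.8730 − 0.1550 = 0.7180, so the interval is 0.7180 ± 0.03665 = (0.681, 0.755).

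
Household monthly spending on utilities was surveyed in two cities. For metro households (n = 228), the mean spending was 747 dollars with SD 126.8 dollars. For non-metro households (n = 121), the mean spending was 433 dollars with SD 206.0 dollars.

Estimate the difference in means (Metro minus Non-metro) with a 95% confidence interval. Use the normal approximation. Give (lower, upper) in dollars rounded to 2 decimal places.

SE₁ = s₁/√n₁ = 126.8/√228 = 8.3975; SE₂ = 206.0/√121 = 18.7273.
Independent samples, unequal variances: SE_diff = √(SE₁² + SE₂²) = √(70.51800625 + 350.71176529) = 20.5239.
z* = 1.960, so margin of error = 1.960 × 20.5239 = 40.2268.
Difference in means = 747 − 433 = 314.0000.
314.0000 ± 40.2268 → (273.77, 354.23).

(273.77, 354.23)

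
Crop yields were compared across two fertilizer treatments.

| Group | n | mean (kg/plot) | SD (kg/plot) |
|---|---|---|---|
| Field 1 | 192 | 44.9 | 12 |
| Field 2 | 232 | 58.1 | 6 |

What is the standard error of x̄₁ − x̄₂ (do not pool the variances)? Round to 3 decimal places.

Standard errors of each mean: 12/√192 = 0.8660 and 6/√232 = 0.3939.
SE(x̄₁ − x̄₂) = √(0.8660² + 0.3939²) = 0.9514 for independent samples with unequal variances.

0.951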